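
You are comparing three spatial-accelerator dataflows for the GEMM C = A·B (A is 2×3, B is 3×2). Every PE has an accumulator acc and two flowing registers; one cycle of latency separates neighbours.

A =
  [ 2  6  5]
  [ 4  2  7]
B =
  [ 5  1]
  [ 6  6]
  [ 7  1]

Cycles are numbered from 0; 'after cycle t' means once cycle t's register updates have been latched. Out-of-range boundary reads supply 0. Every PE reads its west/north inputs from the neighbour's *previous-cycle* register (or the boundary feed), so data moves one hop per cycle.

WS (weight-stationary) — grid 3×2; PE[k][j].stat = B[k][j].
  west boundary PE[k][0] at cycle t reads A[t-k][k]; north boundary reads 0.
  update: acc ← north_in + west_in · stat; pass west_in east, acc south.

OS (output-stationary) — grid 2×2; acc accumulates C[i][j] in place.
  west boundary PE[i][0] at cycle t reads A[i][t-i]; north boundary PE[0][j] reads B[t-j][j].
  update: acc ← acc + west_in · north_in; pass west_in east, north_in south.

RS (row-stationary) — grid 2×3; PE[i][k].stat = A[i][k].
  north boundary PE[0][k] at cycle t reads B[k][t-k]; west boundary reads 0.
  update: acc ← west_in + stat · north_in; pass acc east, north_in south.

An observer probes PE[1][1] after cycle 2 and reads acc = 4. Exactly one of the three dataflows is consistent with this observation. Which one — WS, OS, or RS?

WS (3×2 grid), PE[1][1]:
  step 0 · PE1,1: acc=0; fwd→0 fwd↓0
  step 1 · PE1,1: acc=0; fwd→0 fwd↓0
  step 2 · PE1,1: acc=38; fwd→6 fwd↓38
OS (2×2 grid), PE[1][1]:
  step 0 · PE1,1: acc=0; fwd→0 fwd↓0
  step 1 · PE1,1: acc=0; fwd→0 fwd↓0
  step 2 · PE1,1: acc=4; fwd→4 fwd↓1
RS (2×3 grid), PE[1][1]:
  step 0 · PE1,1: acc=0; fwd→0 fwd↓0
  step 1 · PE1,1: acc=0; fwd→0 fwd↓0
  step 2 · PE1,1: acc=32; fwd→32 fwd↓6

dataflow = OS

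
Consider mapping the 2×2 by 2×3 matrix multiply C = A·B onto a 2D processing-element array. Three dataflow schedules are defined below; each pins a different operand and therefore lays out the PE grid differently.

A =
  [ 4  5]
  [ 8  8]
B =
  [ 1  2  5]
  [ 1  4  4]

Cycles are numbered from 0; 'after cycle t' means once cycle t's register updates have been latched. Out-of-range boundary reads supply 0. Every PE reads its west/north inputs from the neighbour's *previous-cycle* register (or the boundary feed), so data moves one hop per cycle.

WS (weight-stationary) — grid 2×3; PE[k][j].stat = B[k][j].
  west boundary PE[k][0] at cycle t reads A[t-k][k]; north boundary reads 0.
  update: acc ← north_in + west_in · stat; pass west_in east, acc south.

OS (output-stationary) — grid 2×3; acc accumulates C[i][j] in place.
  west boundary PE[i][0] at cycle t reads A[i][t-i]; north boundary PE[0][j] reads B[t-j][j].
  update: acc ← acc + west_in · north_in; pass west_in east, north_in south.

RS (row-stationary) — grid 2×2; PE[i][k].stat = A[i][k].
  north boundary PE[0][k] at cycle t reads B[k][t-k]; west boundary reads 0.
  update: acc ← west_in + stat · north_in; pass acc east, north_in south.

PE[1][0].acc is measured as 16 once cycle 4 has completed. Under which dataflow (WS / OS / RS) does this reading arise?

dataflow = OS

Under WS (2×3), PE[1][0]:
  cycle 0: PE[1][0] → acc 0, east 0, south 0
  cycle 1: PE[1][0] → acc 9, east 5, south 9
  cycle 2: PE[1][0] → acc 16, east 8, south 16
  cycle 3: PE[1][0] → acc 0, east 0, south 0
  cycle 4: PE[1][0] → acc 0, east 0, south 0
Under OS (2×3), PE[1][0]:
  cycle 0: PE[1][0] → acc 0, east 0, south 0
  cycle 1: PE[1][0] → acc 8, east 8, south 1
  cycle 2: PE[1][0] → acc 16, east 8, south 1
  cycle 3: PE[1][0] → acc 16, east 0, south 0
  cycle 4: PE[1][0] → acc 16, east 0, south 0
Under RS (2×2), PE[1][0]:
  cycle 0: PE[1][0] → acc 0, east 0, south 0
  cycle 1: PE[1][0] → acc 8, east 8, south 1
  cycle 2: PE[1][0] → acc 16, east 16, south 2
  cycle 3: PE[1][0] → acc 40, east 40, south 5
  cycle 4: PE[1][0] → acc 0, east 0, south 0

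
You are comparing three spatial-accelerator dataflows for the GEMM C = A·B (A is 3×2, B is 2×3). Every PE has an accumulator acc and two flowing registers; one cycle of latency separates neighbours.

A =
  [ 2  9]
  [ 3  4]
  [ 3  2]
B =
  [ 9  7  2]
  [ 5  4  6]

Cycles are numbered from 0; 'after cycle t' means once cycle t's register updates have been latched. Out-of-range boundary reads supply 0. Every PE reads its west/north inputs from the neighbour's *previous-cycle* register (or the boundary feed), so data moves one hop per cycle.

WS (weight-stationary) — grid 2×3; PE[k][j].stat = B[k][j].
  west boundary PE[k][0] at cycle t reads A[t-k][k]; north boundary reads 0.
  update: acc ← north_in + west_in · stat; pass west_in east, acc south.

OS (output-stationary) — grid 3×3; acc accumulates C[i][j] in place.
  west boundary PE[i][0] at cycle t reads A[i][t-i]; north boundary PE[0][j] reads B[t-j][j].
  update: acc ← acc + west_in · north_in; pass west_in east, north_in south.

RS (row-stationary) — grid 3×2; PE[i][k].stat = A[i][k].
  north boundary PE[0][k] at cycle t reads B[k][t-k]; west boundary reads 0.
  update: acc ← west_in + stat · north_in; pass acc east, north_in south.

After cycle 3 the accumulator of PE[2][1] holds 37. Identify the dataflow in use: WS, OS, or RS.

WS (2×3): PE[2][1] does not exist.
— OS: 3×3; PE[2][1] trace:
  [0] (2,1) acc=0 (h:0 v:0)
  [1] (2,1) acc=0 (h:0 v:0)
  [2] (2,1) acc=0 (h:0 v:0)
  [3] (2,1) acc=21 (h:3 v:7)
— RS: 3×2; PE[2][1] trace:
  [0] (2,1) acc=0 (h:0 v:0)
  [1] (2,1) acc=0 (h:0 v:0)
  [2] (2,1) acc=0 (h:0 v:0)
  [3] (2,1) acc=37 (h:37 v:5)

dataflow = RS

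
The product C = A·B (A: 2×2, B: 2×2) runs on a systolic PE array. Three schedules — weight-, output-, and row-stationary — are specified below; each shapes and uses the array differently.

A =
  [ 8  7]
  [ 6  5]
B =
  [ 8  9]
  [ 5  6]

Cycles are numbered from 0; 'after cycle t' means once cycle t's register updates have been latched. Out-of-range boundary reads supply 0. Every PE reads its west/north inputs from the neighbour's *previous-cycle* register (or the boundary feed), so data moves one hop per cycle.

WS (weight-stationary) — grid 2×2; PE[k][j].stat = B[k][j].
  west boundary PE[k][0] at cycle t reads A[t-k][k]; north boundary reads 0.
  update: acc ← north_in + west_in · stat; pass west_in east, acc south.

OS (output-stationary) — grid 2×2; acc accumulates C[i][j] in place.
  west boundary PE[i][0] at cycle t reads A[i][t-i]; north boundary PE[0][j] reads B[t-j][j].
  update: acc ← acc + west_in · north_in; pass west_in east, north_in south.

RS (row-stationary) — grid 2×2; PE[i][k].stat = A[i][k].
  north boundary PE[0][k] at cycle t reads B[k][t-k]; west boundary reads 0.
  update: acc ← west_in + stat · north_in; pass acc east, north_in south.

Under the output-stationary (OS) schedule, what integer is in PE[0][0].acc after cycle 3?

OS (2×2). Following PE[0][0] plus its west/north inputs:
  step 0 · PE0,0: acc=64; fwd→8 fwd↓8
  step 1 · PE0,0: acc=99; fwd→7 fwd↓5
  step 2 · PE0,0: acc=99; fwd→0 fwd↓0
  step 3 · PE0,0: acc=99; fwd→0 fwd↓0

PE[0][0].acc = 99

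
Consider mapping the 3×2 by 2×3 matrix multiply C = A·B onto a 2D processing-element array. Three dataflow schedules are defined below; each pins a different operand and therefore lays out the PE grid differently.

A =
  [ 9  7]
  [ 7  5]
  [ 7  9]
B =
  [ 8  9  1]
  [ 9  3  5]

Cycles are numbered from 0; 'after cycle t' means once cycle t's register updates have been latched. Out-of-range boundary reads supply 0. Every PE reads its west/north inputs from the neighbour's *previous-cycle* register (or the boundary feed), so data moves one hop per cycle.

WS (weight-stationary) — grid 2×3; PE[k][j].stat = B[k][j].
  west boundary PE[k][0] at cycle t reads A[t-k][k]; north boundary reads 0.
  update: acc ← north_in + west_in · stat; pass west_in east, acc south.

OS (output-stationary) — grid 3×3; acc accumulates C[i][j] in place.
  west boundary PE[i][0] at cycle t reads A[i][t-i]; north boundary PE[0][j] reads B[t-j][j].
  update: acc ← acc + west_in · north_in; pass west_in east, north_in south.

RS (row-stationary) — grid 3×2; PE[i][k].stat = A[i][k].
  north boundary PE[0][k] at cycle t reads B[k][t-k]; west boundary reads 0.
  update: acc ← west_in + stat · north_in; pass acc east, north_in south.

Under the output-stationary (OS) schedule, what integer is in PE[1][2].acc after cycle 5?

OS (3×3). Following PE[1][2] plus its west/north inputs:
  0: (0,2).acc=0  regs=<0,0>
  0: (1,1).acc=0  regs=<0,0>
  0: (1,2).acc=0  regs=<0,0>
  1: (0,2).acc=0  regs=<0,0>
  1: (1,1).acc=0  regs=<0,0>
  1: (1,2).acc=0  regs=<0,0>
  2: (0,2).acc=9  regs=<9,1>
  2: (1,1).acc=63  regs=<7,9>
  2: (1,2).acc=0  regs=<0,0>
  3: (0,2).acc=44  regs=<7,5>
  3: (1,1).acc=78  regs=<5,3>
  3: (1,2).acc=7  regs=<7,1>
  4: (0,2).acc=44  regs=<0,0>
  4: (1,1).acc=78  regs=<0,0>
  4: (1,2).acc=32  regs=<5,5>
  5: (0,2).acc=44  regs=<0,0>
  5: (1,1).acc=78  regs=<0,0>
  5: (1,2).acc=32  regs=<0,0>

PE[1][2].acc = 32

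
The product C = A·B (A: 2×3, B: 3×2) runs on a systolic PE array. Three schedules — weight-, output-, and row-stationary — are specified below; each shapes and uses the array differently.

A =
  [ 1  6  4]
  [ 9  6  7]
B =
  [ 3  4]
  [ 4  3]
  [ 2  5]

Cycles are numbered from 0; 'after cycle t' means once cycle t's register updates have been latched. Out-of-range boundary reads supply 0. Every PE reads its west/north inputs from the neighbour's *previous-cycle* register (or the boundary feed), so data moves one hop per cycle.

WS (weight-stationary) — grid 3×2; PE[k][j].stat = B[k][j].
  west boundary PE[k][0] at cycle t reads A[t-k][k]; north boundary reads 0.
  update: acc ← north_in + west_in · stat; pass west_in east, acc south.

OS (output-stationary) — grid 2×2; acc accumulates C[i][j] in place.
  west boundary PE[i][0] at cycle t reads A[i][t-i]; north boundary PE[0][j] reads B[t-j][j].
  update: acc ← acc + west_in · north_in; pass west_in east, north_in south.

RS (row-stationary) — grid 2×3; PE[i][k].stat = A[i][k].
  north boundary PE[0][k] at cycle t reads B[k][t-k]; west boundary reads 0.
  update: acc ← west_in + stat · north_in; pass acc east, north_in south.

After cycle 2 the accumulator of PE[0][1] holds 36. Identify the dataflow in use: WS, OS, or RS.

dataflow = WS

WS (3×2 grid), PE[0][1]:
  0: (0,1).acc=0  regs=<0,0>
  1: (0,1).acc=4  regs=<1,4>
  2: (0,1).acc=36  regs=<9,36>
OS (2×2 grid), PE[0][1]:
  0: (0,1).acc=0  regs=<0,0>
  1: (0,1).acc=4  regs=<1,4>
  2: (0,1).acc=22  regs=<6,3>
RS (2×3 grid), PE[0][1]:
  0: (0,1).acc=0  regs=<0,0>
  1: (0,1).acc=27  regs=<27,4>
  2: (0,1).acc=22  regs=<22,3>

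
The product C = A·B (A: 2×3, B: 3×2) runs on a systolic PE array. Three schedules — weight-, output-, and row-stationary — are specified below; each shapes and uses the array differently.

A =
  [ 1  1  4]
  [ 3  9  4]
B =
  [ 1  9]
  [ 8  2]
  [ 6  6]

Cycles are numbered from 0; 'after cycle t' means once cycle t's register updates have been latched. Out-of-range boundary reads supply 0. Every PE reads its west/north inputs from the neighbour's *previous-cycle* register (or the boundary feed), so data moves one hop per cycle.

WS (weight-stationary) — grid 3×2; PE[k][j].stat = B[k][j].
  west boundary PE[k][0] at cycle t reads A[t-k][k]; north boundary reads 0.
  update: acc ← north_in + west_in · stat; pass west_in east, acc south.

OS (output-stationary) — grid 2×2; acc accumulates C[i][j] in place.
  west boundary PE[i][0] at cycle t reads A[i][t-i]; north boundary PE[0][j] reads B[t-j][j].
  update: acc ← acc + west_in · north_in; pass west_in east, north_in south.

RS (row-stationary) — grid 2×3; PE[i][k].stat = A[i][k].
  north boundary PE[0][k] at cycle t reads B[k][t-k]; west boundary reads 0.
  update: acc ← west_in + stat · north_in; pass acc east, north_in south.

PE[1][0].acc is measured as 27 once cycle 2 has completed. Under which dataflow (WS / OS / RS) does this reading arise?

dataflow = RS

Under WS (3×2), PE[1][0]:
  0: (1,0).acc=0  regs=<0,0>
  1: (1,0).acc=9  regs=<1,9>
  2: (1,0).acc=75  regs=<9,75>
Under OS (2×2), PE[1][0]:
  0: (1,0).acc=0  regs=<0,0>
  1: (1,0).acc=3  regs=<3,1>
  2: (1,0).acc=75  regs=<9,8>
Under RS (2×3), PE[1][0]:
  0: (1,0).acc=0  regs=<0,0>
  1: (1,0).acc=3  regs=<3,1>
  2: (1,0).acc=27  regs=<27,9>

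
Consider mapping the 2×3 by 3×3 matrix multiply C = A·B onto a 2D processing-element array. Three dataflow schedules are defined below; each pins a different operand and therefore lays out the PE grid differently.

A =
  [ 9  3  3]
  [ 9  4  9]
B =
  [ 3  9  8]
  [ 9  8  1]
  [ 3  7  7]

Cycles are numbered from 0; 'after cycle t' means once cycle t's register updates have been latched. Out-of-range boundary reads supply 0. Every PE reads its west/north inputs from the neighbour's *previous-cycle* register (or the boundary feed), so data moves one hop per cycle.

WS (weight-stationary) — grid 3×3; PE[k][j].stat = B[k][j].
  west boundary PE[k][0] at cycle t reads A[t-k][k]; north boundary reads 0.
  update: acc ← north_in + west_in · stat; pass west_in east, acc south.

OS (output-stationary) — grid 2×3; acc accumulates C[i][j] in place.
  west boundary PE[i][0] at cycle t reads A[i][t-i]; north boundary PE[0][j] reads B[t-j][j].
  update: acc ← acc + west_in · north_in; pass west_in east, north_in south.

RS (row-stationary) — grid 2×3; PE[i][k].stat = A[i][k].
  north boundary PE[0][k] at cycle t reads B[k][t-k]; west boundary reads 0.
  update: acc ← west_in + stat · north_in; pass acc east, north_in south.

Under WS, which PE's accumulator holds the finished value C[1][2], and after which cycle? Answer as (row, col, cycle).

WS: C[1][2] accumulates in PE[2][2]:
  after 0 — PE[2][2] acc=0, pass-E 0, pass-S 0
  after 1 — PE[2][2] acc=0, pass-E 0, pass-S 0
  after 2 — PE[2][2] acc=0, pass-E 0, pass-S 0
  after 3 — PE[2][2] acc=0, pass-E 0, pass-S 0
  after 4 — PE[2][2] acc=96, pass-E 3, pass-S 96
  after 5 — PE[2][2] acc=139, pass-E 9, pass-S 139

(row, col, cycle) = (2, 2, 5)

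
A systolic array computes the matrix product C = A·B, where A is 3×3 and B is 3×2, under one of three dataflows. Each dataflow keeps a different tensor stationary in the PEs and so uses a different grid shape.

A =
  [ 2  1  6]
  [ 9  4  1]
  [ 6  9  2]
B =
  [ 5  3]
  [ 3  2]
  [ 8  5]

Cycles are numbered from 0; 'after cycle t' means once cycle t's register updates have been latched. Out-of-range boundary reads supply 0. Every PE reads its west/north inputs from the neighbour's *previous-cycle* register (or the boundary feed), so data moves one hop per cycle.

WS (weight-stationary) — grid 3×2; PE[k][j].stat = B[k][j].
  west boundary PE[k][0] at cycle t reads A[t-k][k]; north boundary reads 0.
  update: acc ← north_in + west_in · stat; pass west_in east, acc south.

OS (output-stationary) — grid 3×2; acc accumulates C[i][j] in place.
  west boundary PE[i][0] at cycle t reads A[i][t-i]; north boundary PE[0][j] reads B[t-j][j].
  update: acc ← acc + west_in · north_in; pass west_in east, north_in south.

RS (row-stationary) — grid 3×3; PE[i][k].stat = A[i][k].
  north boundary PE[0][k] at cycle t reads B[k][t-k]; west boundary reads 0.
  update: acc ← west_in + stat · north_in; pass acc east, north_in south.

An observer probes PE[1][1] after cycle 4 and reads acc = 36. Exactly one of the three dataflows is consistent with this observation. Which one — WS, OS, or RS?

dataflow = WS

— WS: 3×2; PE[1][1] trace:
  t=0 PE[1][1]: acc=0 h=0 v=0
  t=1 PE[1][1]: acc=0 h=0 v=0
  t=2 PE[1][1]: acc=8 h=1 v=8
  t=3 PE[1][1]: acc=35 h=4 v=35
  t=4 PE[1][1]: acc=36 h=9 v=36
— OS: 3×2; PE[1][1] trace:
  t=0 PE[1][1]: acc=0 h=0 v=0
  t=1 PE[1][1]: acc=0 h=0 v=0
  t=2 PE[1][1]: acc=27 h=9 v=3
  t=3 PE[1][1]: acc=35 h=4 v=2
  t=4 PE[1][1]: acc=40 h=1 v=5
— RS: 3×3; PE[1][1] trace:
  t=0 PE[1][1]: acc=0 h=0 v=0
  t=1 PE[1][1]: acc=0 h=0 v=0
  t=2 PE[1][1]: acc=57 h=57 v=3
  t=3 PE[1][1]: acc=35 h=35 v=2
  t=4 PE[1][1]: acc=0 h=0 v=0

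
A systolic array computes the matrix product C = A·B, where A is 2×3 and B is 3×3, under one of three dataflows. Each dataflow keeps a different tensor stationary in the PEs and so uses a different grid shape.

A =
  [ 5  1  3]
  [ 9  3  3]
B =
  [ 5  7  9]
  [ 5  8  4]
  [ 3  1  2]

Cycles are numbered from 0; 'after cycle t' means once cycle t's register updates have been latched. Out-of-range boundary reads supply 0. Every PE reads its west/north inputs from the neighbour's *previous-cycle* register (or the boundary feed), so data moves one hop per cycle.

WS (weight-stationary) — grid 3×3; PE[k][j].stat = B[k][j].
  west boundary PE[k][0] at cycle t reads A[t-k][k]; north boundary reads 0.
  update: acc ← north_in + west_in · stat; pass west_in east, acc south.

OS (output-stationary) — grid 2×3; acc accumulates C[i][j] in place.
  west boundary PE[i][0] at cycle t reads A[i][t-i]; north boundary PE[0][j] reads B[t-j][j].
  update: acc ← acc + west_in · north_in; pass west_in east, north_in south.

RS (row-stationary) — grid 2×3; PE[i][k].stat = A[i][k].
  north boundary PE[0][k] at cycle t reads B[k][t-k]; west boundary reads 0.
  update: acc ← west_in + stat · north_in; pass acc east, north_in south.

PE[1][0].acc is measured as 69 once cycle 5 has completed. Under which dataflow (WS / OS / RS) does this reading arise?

dataflow = OS

— WS: 3×3; PE[1][0] trace:
  after 0 — PE[1][0] acc=0, pass-E 0, pass-S 0
  after 1 — PE[1][0] acc=30, pass-E 1, pass-S 30
  after 2 — PE[1][0] acc=60, pass-E 3, pass-S 60
  after 3 — PE[1][0] acc=0, pass-E 0, pass-S 0
  after 4 — PE[1][0] acc=0, pass-E 0, pass-S 0
  after 5 — PE[1][0] acc=0, pass-E 0, pass-S 0
— OS: 2×3; PE[1][0] trace:
  after 0 — PE[1][0] acc=0, pass-E 0, pass-S 0
  after 1 — PE[1][0] acc=45, pass-E 9, pass-S 5
  after 2 — PE[1][0] acc=60, pass-E 3, pass-S 5
  after 3 — PE[1][0] acc=69, pass-E 3, pass-S 3
  after 4 — PE[1][0] acc=69, pass-E 0, pass-S 0
  after 5 — PE[1][0] acc=69, pass-E 0, pass-S 0
— RS: 2×3; PE[1][0] trace:
  after 0 — PE[1][0] acc=0, pass-E 0, pass-S 0
  after 1 — PE[1][0] acc=45, pass-E 45, pass-S 5
  after 2 — PE[1][0] acc=63, pass-E 63, pass-S 7
  after 3 — PE[1][0] acc=81, pass-E 81, pass-S 9
  after 4 — PE[1][0] acc=0, pass-E 0, pass-S 0
  after 5 — PE[1][0] acc=0, pass-E 0, pass-S 0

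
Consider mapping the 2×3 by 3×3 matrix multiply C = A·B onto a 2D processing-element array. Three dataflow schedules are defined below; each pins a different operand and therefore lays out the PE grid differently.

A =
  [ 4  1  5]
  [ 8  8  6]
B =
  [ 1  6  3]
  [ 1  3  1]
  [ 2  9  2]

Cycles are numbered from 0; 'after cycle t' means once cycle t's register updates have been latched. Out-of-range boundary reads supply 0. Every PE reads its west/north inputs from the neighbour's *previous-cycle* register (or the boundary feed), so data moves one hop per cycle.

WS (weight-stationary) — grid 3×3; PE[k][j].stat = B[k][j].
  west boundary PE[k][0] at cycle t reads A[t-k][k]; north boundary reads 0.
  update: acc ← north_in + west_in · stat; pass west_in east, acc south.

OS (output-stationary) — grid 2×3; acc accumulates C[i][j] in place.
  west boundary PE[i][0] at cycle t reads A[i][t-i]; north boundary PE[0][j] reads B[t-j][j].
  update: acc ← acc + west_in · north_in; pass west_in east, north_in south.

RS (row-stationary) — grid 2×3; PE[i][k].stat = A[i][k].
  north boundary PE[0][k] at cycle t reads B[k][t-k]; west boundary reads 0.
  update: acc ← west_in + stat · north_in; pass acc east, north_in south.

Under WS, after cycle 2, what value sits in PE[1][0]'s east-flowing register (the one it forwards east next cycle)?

Tracing WS — 3×3 array, target PE[1][0]:
  cycle 0: PE[0][0] → acc 4, east 4, south 4
  cycle 0: PE[1][0] → acc 0, east 0, south 0
  cycle 1: PE[0][0] → acc 8, east 8, south 8
  cycle 1: PE[1][0] → acc 5, east 1, south 5
  cycle 2: PE[0][0] → acc 0, east 0, south 0
  cycle 2: PE[1][0] → acc 16, east 8, south 16

register = 8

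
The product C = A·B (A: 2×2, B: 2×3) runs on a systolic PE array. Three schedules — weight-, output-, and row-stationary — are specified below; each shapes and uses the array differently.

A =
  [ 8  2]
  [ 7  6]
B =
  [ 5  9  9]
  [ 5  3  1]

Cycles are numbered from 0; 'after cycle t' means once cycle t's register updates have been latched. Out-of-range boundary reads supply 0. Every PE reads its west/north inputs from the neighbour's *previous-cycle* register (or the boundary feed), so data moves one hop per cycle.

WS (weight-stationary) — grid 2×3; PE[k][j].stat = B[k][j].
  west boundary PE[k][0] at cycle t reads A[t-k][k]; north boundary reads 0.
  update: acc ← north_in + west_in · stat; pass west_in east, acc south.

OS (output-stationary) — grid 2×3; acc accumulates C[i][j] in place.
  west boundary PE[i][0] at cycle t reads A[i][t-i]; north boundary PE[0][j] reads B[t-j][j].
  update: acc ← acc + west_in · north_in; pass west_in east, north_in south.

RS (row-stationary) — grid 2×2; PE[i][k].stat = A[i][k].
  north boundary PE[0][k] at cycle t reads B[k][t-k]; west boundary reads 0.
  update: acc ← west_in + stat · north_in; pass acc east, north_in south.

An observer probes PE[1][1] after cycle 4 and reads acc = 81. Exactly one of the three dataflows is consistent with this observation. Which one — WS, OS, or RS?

WS (2×3 grid), PE[1][1]:
  step 0 · PE1,1: acc=0; fwd→0 fwd↓0
  step 1 · PE1,1: acc=0; fwd→0 fwd↓0
  step 2 · PE1,1: acc=78; fwd→2 fwd↓78
  step 3 · PE1,1: acc=81; fwd→6 fwd↓81
  step 4 · PE1,1: acc=0; fwd→0 fwd↓0
OS (2×3 grid), PE[1][1]:
  step 0 · PE1,1: acc=0; fwd→0 fwd↓0
  step 1 · PE1,1: acc=0; fwd→0 fwd↓0
  step 2 · PE1,1: acc=63; fwd→7 fwd↓9
  step 3 · PE1,1: acc=81; fwd→6 fwd↓3
  step 4 · PE1,1: acc=81; fwd→0 fwd↓0
RS (2×2 grid), PE[1][1]:
  step 0 · PE1,1: acc=0; fwd→0 fwd↓0
  step 1 · PE1,1: acc=0; fwd→0 fwd↓0
  step 2 · PE1,1: acc=65; fwd→65 fwd↓5
  step 3 · PE1,1: acc=81; fwd→81 fwd↓3
  step 4 · PE1,1: acc=69; fwd→69 fwd↓1

dataflow = OS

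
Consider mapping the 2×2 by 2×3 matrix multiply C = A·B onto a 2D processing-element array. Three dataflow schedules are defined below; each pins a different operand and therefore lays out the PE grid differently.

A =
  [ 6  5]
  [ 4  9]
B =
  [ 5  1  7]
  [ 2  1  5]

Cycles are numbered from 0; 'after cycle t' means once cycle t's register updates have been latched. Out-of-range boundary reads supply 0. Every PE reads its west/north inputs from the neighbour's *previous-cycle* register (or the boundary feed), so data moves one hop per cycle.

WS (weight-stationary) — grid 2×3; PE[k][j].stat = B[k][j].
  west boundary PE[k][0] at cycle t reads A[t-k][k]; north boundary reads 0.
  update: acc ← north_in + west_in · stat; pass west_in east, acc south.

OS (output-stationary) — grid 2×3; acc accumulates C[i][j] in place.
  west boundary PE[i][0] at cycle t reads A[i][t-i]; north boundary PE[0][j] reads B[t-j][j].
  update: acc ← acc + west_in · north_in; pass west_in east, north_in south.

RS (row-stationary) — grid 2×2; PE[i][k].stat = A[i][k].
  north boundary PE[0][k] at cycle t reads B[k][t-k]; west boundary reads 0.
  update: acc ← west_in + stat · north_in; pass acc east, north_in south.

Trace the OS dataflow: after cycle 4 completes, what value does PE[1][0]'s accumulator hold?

Tracing OS — 2×3 array, target PE[1][0]:
  c0 r0c0: 30 / 6 / 5
  c0 r1c0: 0 / 0 / 0
  c1 r0c0: 40 / 5 / 2
  c1 r1c0: 20 / 4 / 5
  c2 r0c0: 40 / 0 / 0
  c2 r1c0: 38 / 9 / 2
  c3 r0c0: 40 / 0 / 0
  c3 r1c0: 38 / 0 / 0
  c4 r0c0: 40 / 0 / 0
  c4 r1c0: 38 / 0 / 0

PE[1][0].acc = 38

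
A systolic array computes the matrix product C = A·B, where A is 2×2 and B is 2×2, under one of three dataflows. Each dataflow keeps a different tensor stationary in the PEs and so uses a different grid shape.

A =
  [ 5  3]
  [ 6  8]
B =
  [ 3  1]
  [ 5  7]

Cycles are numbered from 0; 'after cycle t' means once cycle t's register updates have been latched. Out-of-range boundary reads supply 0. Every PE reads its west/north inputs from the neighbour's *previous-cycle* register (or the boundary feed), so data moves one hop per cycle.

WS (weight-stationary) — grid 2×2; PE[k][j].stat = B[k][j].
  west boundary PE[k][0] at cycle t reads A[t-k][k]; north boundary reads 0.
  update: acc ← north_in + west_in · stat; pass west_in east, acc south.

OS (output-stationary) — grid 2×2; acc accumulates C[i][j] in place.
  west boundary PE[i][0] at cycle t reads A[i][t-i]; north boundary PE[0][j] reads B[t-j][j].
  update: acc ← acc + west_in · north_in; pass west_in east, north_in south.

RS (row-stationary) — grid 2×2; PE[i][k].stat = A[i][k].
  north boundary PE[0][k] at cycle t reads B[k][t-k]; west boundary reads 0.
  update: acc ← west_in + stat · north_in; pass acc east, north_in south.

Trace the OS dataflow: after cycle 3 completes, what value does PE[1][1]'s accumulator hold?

Tracing OS — 2×2 array, target PE[1][1]:
  t=0 PE[0][1]: acc=0 h=0 v=0
  t=0 PE[1][0]: acc=0 h=0 v=0
  t=0 PE[1][1]: acc=0 h=0 v=0
  t=1 PE[0][1]: acc=5 h=5 v=1
  t=1 PE[1][0]: acc=18 h=6 v=3
  t=1 PE[1][1]: acc=0 h=0 v=0
  t=2 PE[0][1]: acc=26 h=3 v=7
  t=2 PE[1][0]: acc=58 h=8 v=5
  t=2 PE[1][1]: acc=6 h=6 v=1
  t=3 PE[0][1]: acc=26 h=0 v=0
  t=3 PE[1][0]: acc=58 h=0 v=0
  t=3 PE[1][1]: acc=62 h=8 v=7

PE[1][1].acc = 62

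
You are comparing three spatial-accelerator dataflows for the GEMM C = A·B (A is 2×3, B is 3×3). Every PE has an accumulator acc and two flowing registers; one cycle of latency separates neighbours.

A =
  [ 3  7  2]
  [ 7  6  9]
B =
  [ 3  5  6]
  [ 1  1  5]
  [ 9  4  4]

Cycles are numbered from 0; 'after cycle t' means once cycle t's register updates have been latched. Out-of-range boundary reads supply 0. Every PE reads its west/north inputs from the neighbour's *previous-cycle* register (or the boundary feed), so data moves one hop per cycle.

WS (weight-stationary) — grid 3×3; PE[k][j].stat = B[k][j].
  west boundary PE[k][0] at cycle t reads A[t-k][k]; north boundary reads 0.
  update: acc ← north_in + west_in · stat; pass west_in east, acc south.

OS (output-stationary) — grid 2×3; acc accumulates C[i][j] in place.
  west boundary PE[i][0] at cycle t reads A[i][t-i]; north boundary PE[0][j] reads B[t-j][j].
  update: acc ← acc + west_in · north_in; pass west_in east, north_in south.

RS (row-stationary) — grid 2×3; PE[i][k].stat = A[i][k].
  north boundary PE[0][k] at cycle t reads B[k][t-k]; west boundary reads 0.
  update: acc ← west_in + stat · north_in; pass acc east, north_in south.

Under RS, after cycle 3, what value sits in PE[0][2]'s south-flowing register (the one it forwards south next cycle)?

RS on a 2×3 grid — tracing PE[0][2] and its feeders:
  [0] (0,1) acc=0 (h:0 v:0)
  [0] (0,2) acc=0 (h:0 v:0)
  [1] (0,1) acc=16 (h:16 v:1)
  [1] (0,2) acc=0 (h:0 v:0)
  [2] (0,1) acc=22 (h:22 v:1)
  [2] (0,2) acc=34 (h:34 v:9)
  [3] (0,1) acc=53 (h:53 v:5)
  [3] (0,2) acc=30 (h:30 v:4)

register = 4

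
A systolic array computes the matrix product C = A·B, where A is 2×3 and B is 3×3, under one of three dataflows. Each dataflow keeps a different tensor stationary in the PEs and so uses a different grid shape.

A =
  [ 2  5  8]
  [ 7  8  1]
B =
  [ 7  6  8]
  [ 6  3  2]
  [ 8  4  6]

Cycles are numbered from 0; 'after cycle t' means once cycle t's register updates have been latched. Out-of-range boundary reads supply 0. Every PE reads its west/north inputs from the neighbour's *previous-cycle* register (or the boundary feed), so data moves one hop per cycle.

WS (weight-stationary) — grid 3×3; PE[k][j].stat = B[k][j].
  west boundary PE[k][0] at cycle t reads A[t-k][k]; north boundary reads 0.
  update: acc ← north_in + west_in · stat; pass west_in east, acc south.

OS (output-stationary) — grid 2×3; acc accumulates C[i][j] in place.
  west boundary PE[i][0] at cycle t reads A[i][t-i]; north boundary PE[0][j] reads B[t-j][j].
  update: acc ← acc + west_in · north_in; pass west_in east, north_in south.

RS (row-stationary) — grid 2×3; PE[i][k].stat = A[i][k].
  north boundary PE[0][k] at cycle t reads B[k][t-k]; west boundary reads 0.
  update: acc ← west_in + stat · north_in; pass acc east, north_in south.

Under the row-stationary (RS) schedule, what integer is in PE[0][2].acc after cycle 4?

RS (2×3). Following PE[0][2] plus its west/north inputs:
  @0  [0,1]  acc 0  |  →0  ↓0
  @0  [0,2]  acc 0  |  →0  ↓0
  @1  [0,1]  acc 44  |  →44  ↓6
  @1  [0,2]  acc 0  |  →0  ↓0
  @2  [0,1]  acc 27  |  →27  ↓3
  @2  [0,2]  acc 108  |  →108  ↓8
  @3  [0,1]  acc 26  |  →26  ↓2
  @3  [0,2]  acc 59  |  →59  ↓4
  @4  [0,1]  acc 0  |  →0  ↓0
  @4  [0,2]  acc 74  |  →74  ↓6

PE[0][2].acc = 74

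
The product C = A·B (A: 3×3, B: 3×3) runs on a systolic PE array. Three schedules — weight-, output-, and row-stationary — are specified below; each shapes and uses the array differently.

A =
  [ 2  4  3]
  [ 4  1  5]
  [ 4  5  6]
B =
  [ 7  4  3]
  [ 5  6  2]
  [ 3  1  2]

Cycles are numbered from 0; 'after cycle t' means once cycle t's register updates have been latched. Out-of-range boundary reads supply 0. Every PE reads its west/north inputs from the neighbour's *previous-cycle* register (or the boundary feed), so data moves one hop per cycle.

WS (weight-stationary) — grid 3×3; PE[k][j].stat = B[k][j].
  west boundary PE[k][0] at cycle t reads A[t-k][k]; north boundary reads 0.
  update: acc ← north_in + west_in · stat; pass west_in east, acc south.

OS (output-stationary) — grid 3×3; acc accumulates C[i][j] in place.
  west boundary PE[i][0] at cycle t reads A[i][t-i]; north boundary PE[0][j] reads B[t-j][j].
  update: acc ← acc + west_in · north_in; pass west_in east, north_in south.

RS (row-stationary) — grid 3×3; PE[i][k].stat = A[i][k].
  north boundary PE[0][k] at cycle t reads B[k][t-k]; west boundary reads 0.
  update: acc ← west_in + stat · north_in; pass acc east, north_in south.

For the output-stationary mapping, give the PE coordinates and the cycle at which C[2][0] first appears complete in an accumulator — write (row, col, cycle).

(row, col, cycle) = (2, 0, 4)

OS: C[2][0] accumulates in PE[2][0]:
  @0  [2,0]  acc 0  |  →0  ↓0
  @1  [2,0]  acc 0  |  →0  ↓0
  @2  [2,0]  acc 28  |  →4  ↓7
  @3  [2,0]  acc 53  |  →5  ↓5
  @4  [2,0]  acc 71  |  →6  ↓3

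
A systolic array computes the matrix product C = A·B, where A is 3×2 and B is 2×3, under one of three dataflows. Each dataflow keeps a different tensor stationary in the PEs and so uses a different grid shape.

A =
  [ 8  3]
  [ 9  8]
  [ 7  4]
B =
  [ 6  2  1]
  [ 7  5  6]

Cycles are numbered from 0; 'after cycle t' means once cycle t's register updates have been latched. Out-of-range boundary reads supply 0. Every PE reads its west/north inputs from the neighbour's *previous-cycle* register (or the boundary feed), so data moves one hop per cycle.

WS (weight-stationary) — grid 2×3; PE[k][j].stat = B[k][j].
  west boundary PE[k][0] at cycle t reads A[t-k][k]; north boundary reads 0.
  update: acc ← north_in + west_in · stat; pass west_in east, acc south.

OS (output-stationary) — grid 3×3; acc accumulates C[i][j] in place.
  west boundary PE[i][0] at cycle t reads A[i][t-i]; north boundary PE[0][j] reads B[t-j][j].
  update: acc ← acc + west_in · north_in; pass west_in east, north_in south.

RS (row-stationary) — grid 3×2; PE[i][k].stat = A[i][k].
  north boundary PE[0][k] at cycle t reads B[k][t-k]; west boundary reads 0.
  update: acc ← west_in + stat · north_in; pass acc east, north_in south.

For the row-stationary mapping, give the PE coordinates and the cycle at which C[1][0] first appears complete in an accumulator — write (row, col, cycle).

(row, col, cycle) = (1, 1, 2)

RS — PE[1][1] is where C[1][0] collects:
  [0] (1,1) acc=0 (h:0 v:0)
  [1] (1,1) acc=0 (h:0 v:0)
  [2] (1,1) acc=110 (h:110 v:7)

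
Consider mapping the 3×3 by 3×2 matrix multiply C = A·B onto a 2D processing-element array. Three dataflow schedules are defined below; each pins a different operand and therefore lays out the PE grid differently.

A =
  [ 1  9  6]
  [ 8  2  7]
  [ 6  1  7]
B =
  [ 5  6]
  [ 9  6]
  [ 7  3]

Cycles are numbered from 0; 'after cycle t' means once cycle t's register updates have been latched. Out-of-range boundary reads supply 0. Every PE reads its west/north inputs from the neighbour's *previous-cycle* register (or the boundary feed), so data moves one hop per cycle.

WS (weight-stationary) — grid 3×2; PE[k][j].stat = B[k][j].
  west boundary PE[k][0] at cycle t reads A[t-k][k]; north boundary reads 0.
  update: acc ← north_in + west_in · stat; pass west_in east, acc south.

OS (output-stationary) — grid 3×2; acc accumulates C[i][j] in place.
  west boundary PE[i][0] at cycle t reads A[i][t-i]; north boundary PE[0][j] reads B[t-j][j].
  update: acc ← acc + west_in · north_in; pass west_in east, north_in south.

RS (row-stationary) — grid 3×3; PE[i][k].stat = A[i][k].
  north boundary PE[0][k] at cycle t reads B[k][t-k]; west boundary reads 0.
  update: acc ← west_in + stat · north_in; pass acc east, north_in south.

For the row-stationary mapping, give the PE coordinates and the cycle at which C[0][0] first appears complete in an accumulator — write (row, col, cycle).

(row, col, cycle) = (0, 2, 2)

RS — PE[0][2] is where C[0][0] collects:
  0: (0,2).acc=0  regs=<0,0>
  1: (0,2).acc=0  regs=<0,0>
  2: (0,2).acc=128  regs=<128,7>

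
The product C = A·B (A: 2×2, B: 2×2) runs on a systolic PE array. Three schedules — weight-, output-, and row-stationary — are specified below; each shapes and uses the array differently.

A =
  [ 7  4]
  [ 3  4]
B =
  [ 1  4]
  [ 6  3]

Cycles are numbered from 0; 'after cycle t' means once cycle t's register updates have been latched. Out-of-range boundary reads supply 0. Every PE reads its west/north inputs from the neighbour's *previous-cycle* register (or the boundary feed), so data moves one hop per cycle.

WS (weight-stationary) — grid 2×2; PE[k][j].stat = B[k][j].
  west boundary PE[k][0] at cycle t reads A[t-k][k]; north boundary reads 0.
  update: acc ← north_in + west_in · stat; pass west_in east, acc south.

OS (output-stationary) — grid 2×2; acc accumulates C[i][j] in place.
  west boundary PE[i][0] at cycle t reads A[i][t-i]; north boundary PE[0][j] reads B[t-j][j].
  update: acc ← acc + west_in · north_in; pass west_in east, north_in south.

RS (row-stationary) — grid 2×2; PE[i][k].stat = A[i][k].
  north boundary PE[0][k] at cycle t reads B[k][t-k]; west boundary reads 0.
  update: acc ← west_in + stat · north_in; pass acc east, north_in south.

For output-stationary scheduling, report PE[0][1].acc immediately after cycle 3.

PE[0][1].acc = 40

Tracing OS — 2×2 array, target PE[0][1]:
  0: (0,0).acc=7  regs=<7,1>
  0: (0,1).acc=0  regs=<0,0>
  1: (0,0).acc=31  regs=<4,6>
  1: (0,1).acc=28  regs=<7,4>
  2: (0,0).acc=31  regs=<0,0>
  2: (0,1).acc=40  regs=<4,3>
  3: (0,0).acc=31  regs=<0,0>
  3: (0,1).acc=40  regs=<0,0>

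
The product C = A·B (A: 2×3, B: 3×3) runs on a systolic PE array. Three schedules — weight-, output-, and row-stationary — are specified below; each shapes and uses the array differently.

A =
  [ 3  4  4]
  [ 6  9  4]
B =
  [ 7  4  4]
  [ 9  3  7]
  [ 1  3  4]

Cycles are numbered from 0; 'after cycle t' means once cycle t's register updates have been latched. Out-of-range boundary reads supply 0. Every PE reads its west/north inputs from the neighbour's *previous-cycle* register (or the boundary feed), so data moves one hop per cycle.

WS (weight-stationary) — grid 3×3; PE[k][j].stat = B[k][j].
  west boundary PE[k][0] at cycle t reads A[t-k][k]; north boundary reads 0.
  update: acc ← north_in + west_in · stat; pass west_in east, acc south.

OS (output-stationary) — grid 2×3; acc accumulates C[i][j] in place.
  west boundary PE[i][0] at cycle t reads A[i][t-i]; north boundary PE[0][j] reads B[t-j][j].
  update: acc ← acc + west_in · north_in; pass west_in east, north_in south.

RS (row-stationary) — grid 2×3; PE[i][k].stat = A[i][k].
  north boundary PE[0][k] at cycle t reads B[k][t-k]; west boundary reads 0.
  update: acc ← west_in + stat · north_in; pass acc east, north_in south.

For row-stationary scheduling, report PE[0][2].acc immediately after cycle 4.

RS on a 2×3 grid — tracing PE[0][2] and its feeders:
  step 0 · PE0,1: acc=0; fwd→0 fwd↓0
  step 0 · PE0,2: acc=0; fwd→0 fwd↓0
  step 1 · PE0,1: acc=57; fwd→57 fwd↓9
  step 1 · PE0,2: acc=0; fwd→0 fwd↓0
  step 2 · PE0,1: acc=24; fwd→24 fwd↓3
  step 2 · PE0,2: acc=61; fwd→61 fwd↓1
  step 3 · PE0,1: acc=40; fwd→40 fwd↓7
  step 3 · PE0,2: acc=36; fwd→36 fwd↓3
  step 4 · PE0,1: acc=0; fwd→0 fwd↓0
  step 4 · PE0,2: acc=56; fwd→56 fwd↓4

PE[0][2].acc = 56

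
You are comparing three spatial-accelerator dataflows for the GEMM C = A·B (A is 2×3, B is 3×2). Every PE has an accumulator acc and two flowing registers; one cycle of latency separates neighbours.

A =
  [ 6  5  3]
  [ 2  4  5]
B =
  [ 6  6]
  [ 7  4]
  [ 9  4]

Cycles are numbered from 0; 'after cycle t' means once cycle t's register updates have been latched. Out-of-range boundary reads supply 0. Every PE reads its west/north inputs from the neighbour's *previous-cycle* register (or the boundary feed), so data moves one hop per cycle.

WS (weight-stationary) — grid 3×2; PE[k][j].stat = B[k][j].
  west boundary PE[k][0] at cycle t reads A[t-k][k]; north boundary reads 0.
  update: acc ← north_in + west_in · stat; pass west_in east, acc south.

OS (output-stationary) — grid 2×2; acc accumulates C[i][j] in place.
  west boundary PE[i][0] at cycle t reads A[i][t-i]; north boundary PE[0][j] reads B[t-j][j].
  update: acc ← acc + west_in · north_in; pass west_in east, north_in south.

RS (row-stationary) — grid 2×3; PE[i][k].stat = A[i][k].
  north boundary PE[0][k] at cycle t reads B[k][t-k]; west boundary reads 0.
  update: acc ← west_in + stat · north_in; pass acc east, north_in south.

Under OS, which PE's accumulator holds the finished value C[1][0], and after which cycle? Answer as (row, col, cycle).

Under OS, C[1][0] lands at PE[1][0]:
  after 0 — PE[1][0] acc=0, pass-E 0, pass-S 0
  after 1 — PE[1][0] acc=12, pass-E 2, pass-S 6
  after 2 — PE[1][0] acc=40, pass-E 4, pass-S 7
  after 3 — PE[1][0] acc=85, pass-E 5, pass-S 9

(row, col, cycle) = (1, 0, 3)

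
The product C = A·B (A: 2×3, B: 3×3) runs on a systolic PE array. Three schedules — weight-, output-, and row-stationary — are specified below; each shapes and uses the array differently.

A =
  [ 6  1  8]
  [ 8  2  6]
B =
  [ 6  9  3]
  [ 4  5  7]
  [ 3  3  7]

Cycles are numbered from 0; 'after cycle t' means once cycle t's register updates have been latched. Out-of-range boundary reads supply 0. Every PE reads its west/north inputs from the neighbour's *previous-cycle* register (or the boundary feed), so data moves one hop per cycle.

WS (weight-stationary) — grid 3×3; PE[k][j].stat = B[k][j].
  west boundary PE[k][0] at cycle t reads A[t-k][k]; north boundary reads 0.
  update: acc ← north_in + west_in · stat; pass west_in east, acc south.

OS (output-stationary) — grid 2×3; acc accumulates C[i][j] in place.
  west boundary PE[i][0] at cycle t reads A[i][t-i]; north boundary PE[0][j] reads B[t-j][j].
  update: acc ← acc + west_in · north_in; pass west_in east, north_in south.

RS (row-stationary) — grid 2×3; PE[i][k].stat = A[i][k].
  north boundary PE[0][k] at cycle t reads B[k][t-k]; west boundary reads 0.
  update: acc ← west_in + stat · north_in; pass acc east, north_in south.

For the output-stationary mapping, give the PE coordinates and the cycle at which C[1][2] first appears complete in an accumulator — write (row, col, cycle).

OS: C[1][2] accumulates in PE[1][2]:
  step 0 · PE1,2: acc=0; fwd→0 fwd↓0
  step 1 · PE1,2: acc=0; fwd→0 fwd↓0
  step 2 · PE1,2: acc=0; fwd→0 fwd↓0
  step 3 · PE1,2: acc=24; fwd→8 fwd↓3
  step 4 · PE1,2: acc=38; fwd→2 fwd↓7
  step 5 · PE1,2: acc=80; fwd→6 fwd↓7

(row, col, cycle) = (1, 2, 5)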